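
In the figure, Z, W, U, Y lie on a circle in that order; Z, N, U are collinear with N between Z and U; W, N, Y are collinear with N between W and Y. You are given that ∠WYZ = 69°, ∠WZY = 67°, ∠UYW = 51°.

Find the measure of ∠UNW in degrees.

∠UNW = 95°

1. ∠WUZ = 69°  [same arc ZW]
2. ∠WUY = 113°  [cyclic ZWUY, opposite ∠Z+∠U]
3. ∠UWY = 16°  [△WUY]
4. ∠UNW = 95°  [△WNU]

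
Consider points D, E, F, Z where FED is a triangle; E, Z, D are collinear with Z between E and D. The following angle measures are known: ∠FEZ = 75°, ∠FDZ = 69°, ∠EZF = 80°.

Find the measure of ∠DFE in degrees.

1. ∠DEF = 75°  [Z on ray ED]
2. ∠EDF = 69°  [Z on ray DE]
3. ∠DFE = 36°  [△FED]

∠DFE = 36°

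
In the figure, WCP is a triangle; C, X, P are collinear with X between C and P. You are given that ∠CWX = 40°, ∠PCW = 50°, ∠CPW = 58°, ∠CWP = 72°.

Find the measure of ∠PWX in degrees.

∠PWX = 32°

1. ∠WCX = 50°  [X on ray CP]
2. ∠WPX = 58°  [X on ray PC]
3. ∠CXW = 90°  [△WCX]
4. ∠PXW = 90°  [linear pair at X on CP]
5. ∠PWX = 32°  [△WXP]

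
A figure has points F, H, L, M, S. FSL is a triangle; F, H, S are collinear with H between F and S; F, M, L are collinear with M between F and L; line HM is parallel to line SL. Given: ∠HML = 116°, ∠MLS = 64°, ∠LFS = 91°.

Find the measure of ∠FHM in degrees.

∠FHM = 25°

1. ∠FMH = 64°  [linear pair at M on FL]
2. ∠HFM = 91°  [H on FS, M on FL]
3. ∠FHM = 25°  [△FHM]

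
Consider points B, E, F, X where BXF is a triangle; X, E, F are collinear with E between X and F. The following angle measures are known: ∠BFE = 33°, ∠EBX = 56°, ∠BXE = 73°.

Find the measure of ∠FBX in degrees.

1. ∠BFX = 33°  [E on ray FX]
2. ∠BXF = 73°  [E on ray XF]
3. ∠FBX = 74°  [△BXF]

∠FBX = 74°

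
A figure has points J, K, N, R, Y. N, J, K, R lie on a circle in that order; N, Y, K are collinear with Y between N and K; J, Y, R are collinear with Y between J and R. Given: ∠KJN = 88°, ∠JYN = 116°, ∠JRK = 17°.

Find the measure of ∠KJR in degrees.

1. ∠KRN = 92°  [cyclic NJKR, opposite ∠J+∠R]
2. ∠KYR = 116°  [vertical angles at Y]
3. ∠NKR = 47°  [△KYR]
4. ∠KNR = 41°  [△NKR]
5. ∠KJR = 41°  [same arc KR]

∠KJR = 41°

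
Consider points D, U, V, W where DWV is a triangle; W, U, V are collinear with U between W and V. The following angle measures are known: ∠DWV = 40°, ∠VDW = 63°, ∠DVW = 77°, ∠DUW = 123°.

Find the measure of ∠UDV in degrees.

∠UDV = 46°

1. ∠DVU = 77°  [U on ray VW]
2. ∠DUV = 57°  [linear pair at U on WV]
3. ∠UDV = 46°  [△DUV]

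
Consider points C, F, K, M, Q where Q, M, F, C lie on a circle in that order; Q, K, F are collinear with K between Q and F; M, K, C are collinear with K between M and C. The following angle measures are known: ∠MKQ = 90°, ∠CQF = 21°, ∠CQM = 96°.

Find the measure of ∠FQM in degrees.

∠FQM = 75°

1. ∠CMF = 21°  [same arc FC]
2. ∠CFM = 84°  [cyclic QMFC, opposite ∠Q+∠F]
3. ∠FCM = 75°  [△MFC]
4. ∠FQM = 75°  [same arc MF]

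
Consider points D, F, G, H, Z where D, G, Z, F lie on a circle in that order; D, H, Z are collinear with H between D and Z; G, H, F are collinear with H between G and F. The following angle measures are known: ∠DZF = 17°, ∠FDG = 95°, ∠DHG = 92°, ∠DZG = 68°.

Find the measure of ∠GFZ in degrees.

∠GFZ = 71°

1. ∠FZG = 85°  [cyclic DGZF, opposite ∠D+∠Z]
2. ∠GHZ = 88°  [linear pair at H on DZ]
3. ∠FGZ = 24°  [△GHZ]
4. ∠GFZ = 71°  [△GZF]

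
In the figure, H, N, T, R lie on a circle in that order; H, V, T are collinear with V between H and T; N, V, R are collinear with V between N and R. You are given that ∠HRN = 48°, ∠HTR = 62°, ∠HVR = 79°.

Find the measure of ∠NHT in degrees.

1. ∠HTN = 48°  [same arc HN]
2. ∠RHT = 53°  [△HVR]
3. ∠HRT = 65°  [△HTR]
4. ∠HNT = 115°  [cyclic HNTR, opposite ∠N+∠R]
5. ∠NHT = 17°  [△HNT]

∠NHT = 17°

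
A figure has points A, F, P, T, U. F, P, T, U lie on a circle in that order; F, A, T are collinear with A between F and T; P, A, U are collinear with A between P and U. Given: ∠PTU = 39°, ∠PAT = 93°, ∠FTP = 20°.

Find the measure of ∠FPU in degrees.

1. ∠PFU = 141°  [cyclic FPTU, opposite ∠F+∠T]
2. ∠FUP = 20°  [same arc FP]
3. ∠FPU = 19°  [△FPU]

∠FPU = 19°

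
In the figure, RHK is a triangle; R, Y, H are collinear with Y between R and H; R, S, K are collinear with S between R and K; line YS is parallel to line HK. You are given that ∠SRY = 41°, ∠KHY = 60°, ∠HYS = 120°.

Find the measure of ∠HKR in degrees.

∠HKR = 79°

1. ∠HRK = 41°  [Y on RH, S on RK]
2. ∠KHR = 60°  [Y on ray HR]
3. ∠HKR = 79°  [△RHK]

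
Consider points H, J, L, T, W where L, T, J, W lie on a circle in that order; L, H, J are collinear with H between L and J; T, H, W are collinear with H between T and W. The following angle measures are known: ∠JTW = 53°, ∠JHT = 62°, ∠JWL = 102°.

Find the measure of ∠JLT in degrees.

1. ∠LJT = 65°  [△THJ]
2. ∠JTL = 78°  [cyclic LTJW, opposite ∠T+∠W]
3. ∠JLT = 37°  [△LTJ]

∠JLT = 37°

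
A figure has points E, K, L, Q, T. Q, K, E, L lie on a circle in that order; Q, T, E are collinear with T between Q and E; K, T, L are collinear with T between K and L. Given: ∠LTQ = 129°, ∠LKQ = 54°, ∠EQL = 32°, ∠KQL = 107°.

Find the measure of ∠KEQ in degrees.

1. ∠ETK = 129°  [vertical angles at T]
2. ∠EKL = 32°  [same arc EL]
3. ∠KEQ = 19°  [△KTE]

∠KEQ = 19°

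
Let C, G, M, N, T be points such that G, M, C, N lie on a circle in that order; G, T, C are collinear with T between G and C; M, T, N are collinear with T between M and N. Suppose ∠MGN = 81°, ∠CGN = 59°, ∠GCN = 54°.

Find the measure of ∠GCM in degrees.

∠GCM = 45°

1. ∠MCN = 99°  [cyclic GMCN, opposite ∠G+∠C]
2. ∠CMN = 59°  [same arc CN]
3. ∠CNG = 67°  [△GCN]
4. ∠CNM = 22°  [△MCN]
5. ∠CMG = 113°  [cyclic GMCN, opposite ∠M+∠N]
6. ∠CGM = 22°  [same arc MC]
7. ∠GCM = 45°  [△GMC]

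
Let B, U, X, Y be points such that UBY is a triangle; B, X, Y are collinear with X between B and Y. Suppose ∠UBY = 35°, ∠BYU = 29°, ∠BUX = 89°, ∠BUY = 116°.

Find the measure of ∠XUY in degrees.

∠XUY = 27°

1. ∠UBX = 35°  [X on ray BY]
2. ∠UYX = 29°  [X on ray YB]
3. ∠BXU = 56°  [△UBX]
4. ∠UXY = 124°  [linear pair at X on BY]
5. ∠XUY = 27°  [△UXY]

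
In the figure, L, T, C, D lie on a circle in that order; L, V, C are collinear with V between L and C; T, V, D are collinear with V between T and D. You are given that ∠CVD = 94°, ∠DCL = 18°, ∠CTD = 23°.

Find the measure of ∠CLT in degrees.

∠CLT = 68°

1. ∠LVT = 94°  [vertical angles at V]
2. ∠DTL = 18°  [same arc LD]
3. ∠CLT = 68°  [△LVT]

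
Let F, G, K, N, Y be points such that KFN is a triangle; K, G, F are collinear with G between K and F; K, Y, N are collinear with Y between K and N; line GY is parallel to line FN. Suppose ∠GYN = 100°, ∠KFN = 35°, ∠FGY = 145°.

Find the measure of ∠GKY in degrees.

1. ∠GYK = 80°  [linear pair at Y on KN]
2. ∠KGY = 35°  [GY∥FN, corresponding at G]
3. ∠GKY = 65°  [△KGY]

∠GKY = 65°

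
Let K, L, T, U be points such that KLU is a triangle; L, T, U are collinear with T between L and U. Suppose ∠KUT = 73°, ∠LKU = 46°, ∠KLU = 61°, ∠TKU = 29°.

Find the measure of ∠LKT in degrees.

∠LKT = 17°

1. ∠KTU = 78°  [△KTU]
2. ∠KLT = 61°  [T on ray LU]
3. ∠KTL = 102°  [linear pair at T on LU]
4. ∠LKT = 17°  [△KLT]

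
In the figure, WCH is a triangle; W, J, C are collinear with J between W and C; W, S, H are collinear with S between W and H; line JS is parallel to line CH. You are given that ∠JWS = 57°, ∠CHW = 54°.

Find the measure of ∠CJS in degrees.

1. ∠CWH = 57°  [J on WC, S on WH]
2. ∠HCW = 69°  [△WCH]
3. ∠SJW = 69°  [JS∥CH, corresponding at J]
4. ∠CJS = 111°  [linear pair at J on WC]

∠CJS = 111°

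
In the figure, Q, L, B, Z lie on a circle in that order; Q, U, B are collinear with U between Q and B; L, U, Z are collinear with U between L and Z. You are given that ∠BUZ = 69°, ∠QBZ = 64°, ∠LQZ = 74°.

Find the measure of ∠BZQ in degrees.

1. ∠QUZ = 111°  [linear pair at U on QB]
2. ∠QLZ = 64°  [same arc QZ]
3. ∠LZQ = 42°  [△QLZ]
4. ∠BQZ = 27°  [△QUZ]
5. ∠BZQ = 89°  [△QBZ]

∠BZQ = 89°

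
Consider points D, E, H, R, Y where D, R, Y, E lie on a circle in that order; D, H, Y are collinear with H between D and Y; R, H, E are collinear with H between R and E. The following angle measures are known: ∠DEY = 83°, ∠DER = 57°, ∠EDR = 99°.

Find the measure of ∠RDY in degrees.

1. ∠DRY = 97°  [cyclic DRYE, opposite ∠R+∠E]
2. ∠DYR = 57°  [same arc DR]
3. ∠RDY = 26°  [△DRY]

∠RDY = 26°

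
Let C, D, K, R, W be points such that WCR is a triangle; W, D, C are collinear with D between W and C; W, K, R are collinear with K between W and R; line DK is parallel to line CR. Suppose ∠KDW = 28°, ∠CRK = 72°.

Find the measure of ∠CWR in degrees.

∠CWR = 80°

1. ∠RCW = 28°  [DK∥CR, corresponding at D]
2. ∠CRW = 72°  [K on ray RW]
3. ∠CWR = 80°  [△WCR]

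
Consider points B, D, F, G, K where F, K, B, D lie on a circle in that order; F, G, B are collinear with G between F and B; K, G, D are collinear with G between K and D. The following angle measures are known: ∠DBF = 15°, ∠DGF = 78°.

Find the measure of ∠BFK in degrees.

1. ∠DKF = 15°  [same arc FD]
2. ∠BGK = 78°  [vertical angles at G]
3. ∠FGK = 102°  [linear pair at G on FB]
4. ∠BFK = 63°  [△FGK]

∠BFK = 63°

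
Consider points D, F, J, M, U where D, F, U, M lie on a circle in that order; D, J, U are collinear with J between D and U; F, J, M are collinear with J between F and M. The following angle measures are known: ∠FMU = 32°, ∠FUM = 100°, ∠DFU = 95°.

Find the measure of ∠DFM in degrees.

1. ∠MFU = 48°  [△FUM]
2. ∠DMU = 85°  [cyclic DFUM, opposite ∠F+∠M]
3. ∠MDU = 48°  [same arc UM]
4. ∠DUM = 47°  [△DUM]
5. ∠DFM = 47°  [same arc DM]

∠DFM = 47°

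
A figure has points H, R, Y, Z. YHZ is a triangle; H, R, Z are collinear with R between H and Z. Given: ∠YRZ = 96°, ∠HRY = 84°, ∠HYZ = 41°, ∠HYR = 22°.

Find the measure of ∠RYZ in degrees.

1. ∠RHY = 74°  [△YHR]
2. ∠YHZ = 74°  [R on ray HZ]
3. ∠HZY = 65°  [△YHZ]
4. ∠RZY = 65°  [R on ray ZH]
5. ∠RYZ = 19°  [△YRZ]

∠RYZ = 19°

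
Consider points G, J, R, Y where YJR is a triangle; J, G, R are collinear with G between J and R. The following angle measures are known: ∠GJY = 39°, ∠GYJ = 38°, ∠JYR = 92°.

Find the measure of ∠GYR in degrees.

∠GYR = 54°

1. ∠JGY = 103°  [△YJG]
2. ∠RJY = 39°  [G on ray JR]
3. ∠JRY = 49°  [△YJR]
4. ∠RGY = 77°  [linear pair at G on JR]
5. ∠GRY = 49°  [G on ray RJ]
6. ∠GYR = 54°  [△YGR]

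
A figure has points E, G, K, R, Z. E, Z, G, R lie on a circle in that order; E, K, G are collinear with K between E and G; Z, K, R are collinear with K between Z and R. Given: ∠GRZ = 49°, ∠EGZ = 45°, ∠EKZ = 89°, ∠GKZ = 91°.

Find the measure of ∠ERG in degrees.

1. ∠GEZ = 49°  [same arc ZG]
2. ∠EZG = 86°  [△EZG]
3. ∠ERG = 94°  [cyclic EZGR, opposite ∠Z+∠R]

∠ERG = 94°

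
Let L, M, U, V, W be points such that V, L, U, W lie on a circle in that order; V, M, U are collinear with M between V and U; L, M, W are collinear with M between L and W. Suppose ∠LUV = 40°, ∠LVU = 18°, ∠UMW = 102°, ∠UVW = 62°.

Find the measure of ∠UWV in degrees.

1. ∠LWU = 18°  [same arc LU]
2. ∠VUW = 60°  [△UMW]
3. ∠UWV = 58°  [△VUW]

∠UWV = 58°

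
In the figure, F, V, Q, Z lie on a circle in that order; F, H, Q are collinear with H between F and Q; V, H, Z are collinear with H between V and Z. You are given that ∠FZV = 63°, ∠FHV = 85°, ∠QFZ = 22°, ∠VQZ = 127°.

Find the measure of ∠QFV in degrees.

∠QFV = 31°

1. ∠QVZ = 22°  [same arc QZ]
2. ∠QZV = 31°  [△VQZ]
3. ∠QFV = 31°  [same arc VQ]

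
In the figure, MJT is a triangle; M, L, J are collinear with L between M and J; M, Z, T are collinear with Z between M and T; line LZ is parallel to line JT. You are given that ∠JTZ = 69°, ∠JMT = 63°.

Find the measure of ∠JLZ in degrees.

1. ∠JTM = 69°  [Z on ray TM]
2. ∠MJT = 48°  [△MJT]
3. ∠MLZ = 48°  [LZ∥JT, corresponding at L]
4. ∠JLZ = 132°  [linear pair at L on MJ]

∠JLZ = 132°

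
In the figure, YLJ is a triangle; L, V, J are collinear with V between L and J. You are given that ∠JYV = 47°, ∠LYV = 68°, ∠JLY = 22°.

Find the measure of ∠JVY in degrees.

∠JVY = 90°

1. ∠VLY = 22°  [V on ray LJ]
2. ∠LVY = 90°  [△YLV]
3. ∠JVY = 90°  [linear pair at V on LJ]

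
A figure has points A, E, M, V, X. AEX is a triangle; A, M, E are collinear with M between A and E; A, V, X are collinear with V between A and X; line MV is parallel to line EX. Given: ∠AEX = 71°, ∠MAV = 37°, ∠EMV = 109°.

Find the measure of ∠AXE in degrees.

∠AXE = 72°

1. ∠AMV = 71°  [MV∥EX, corresponding at M]
2. ∠AVM = 72°  [△AMV]
3. ∠AXE = 72°  [MV∥EX, corresponding at V]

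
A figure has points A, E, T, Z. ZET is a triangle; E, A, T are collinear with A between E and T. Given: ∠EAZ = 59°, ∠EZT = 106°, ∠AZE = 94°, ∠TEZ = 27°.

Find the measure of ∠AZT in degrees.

1. ∠TAZ = 121°  [linear pair at A on ET]
2. ∠ETZ = 47°  [△ZET]
3. ∠ATZ = 47°  [A on ray TE]
4. ∠AZT = 12°  [△ZAT]

∠AZT = 12°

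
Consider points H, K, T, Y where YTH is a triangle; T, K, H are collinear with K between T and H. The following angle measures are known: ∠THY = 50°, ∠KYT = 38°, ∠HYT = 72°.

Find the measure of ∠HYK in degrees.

1. ∠HTY = 58°  [△YTH]
2. ∠KHY = 50°  [K on ray HT]
3. ∠KTY = 58°  [K on ray TH]
4. ∠TKY = 84°  [△YTK]
5. ∠HKY = 96°  [linear pair at K on TH]
6. ∠HYK = 34°  [△YKH]

∠HYK = 34°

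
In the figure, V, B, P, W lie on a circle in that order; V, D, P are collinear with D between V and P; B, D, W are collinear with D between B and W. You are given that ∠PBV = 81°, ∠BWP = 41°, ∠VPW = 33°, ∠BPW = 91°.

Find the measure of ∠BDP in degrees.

∠BDP = 74°

1. ∠BVP = 41°  [same arc BP]
2. ∠PBW = 48°  [△BPW]
3. ∠BPV = 58°  [△VBP]
4. ∠BDP = 74°  [△BDP]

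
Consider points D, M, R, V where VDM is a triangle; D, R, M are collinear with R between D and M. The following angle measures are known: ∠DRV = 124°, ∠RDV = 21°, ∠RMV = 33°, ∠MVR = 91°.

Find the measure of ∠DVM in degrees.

1. ∠MDV = 21°  [R on ray DM]
2. ∠DMV = 33°  [R on ray MD]
3. ∠DVM = 126°  [△VDM]

∠DVM = 126°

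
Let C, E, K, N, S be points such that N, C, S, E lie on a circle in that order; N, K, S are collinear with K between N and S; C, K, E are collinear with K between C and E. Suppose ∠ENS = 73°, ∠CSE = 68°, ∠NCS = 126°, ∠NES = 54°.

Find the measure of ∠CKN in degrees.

∠CKN = 88°

1. ∠ECS = 73°  [same arc SE]
2. ∠ESN = 53°  [△NSE]
3. ∠CES = 39°  [△CSE]
4. ∠ECN = 53°  [same arc NE]
5. ∠CNS = 39°  [same arc CS]
6. ∠CKN = 88°  [△NKC]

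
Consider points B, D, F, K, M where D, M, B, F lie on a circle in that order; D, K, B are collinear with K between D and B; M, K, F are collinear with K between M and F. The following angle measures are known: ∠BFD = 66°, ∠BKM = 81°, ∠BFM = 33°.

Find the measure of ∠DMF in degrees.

∠DMF = 48°

1. ∠DKM = 99°  [linear pair at K on DB]
2. ∠BDM = 33°  [same arc MB]
3. ∠DMF = 48°  [△DKM]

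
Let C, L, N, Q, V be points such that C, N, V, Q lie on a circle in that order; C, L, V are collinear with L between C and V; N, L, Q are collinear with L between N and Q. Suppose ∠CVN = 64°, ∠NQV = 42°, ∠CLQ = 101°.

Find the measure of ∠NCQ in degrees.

1. ∠CQN = 64°  [same arc CN]
2. ∠NCV = 42°  [same arc NV]
3. ∠NLV = 101°  [vertical angles at L]
4. ∠CLN = 79°  [linear pair at L on CV]
5. ∠CNQ = 59°  [△CLN]
6. ∠NCQ = 57°  [△CNQ]

∠NCQ = 57°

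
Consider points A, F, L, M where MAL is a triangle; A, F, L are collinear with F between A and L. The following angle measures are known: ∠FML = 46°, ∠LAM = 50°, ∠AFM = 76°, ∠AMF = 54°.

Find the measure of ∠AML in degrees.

∠AML = 100°

1. ∠LFM = 104°  [linear pair at F on AL]
2. ∠FLM = 30°  [△MFL]
3. ∠ALM = 30°  [F on ray LA]
4. ∠AML = 100°  [△MAL]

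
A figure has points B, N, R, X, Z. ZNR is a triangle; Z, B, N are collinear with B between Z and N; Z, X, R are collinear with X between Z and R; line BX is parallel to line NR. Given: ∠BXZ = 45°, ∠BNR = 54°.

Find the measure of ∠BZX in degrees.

∠BZX = 81°

1. ∠NRZ = 45°  [BX∥NR, corresponding at X]
2. ∠RNZ = 54°  [B on ray NZ]
3. ∠NZR = 81°  [△ZNR]
4. ∠BZX = 81°  [B on ZN, X on ZR]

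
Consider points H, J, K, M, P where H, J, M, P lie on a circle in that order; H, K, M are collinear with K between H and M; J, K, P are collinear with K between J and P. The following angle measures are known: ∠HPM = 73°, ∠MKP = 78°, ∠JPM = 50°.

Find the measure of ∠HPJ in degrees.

∠HPJ = 23°

1. ∠HJM = 107°  [cyclic HJMP, opposite ∠J+∠P]
2. ∠JHM = 50°  [same arc JM]
3. ∠HMJ = 23°  [△HJM]
4. ∠HPJ = 23°  [same arc HJ]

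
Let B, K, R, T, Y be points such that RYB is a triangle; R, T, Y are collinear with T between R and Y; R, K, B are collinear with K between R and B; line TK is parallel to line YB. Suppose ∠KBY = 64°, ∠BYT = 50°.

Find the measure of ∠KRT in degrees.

1. ∠RBY = 64°  [K on ray BR]
2. ∠BYR = 50°  [T on ray YR]
3. ∠BRY = 66°  [△RYB]
4. ∠KRT = 66°  [T on RY, K on RB]

∠KRT = 66°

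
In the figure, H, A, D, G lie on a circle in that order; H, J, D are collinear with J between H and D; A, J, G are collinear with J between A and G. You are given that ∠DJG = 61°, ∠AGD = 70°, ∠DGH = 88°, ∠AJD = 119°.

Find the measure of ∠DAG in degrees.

∠DAG = 43°

1. ∠GDH = 49°  [△DJG]
2. ∠DHG = 43°  [△HDG]
3. ∠DAG = 43°  [same arc DG]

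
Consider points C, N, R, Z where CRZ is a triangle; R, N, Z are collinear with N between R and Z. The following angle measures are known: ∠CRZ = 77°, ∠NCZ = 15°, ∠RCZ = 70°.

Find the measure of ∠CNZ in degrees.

∠CNZ = 132°

1. ∠CZR = 33°  [△CRZ]
2. ∠CZN = 33°  [N on ray ZR]
3. ∠CNZ = 132°  [△CNZ]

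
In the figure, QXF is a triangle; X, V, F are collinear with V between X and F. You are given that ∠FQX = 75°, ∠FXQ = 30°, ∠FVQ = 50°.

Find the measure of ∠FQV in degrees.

∠FQV = 55°

1. ∠QFX = 75°  [△QXF]
2. ∠QFV = 75°  [V on ray FX]
3. ∠FQV = 55°  [△QVF]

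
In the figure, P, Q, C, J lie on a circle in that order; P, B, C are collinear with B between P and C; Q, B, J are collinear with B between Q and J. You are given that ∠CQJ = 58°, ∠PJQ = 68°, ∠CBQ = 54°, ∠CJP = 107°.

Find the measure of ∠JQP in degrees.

1. ∠PCQ = 68°  [△QBC]
2. ∠PBQ = 126°  [linear pair at B on PC]
3. ∠CQP = 73°  [cyclic PQCJ, opposite ∠Q+∠J]
4. ∠CPQ = 39°  [△PQC]
5. ∠JQP = 15°  [△PBQ]

∠JQP = 15°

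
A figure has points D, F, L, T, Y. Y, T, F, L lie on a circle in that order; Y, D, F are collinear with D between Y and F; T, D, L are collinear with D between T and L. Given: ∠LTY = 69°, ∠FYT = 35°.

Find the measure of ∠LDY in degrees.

∠LDY = 104°

1. ∠LFY = 69°  [same arc YL]
2. ∠FLT = 35°  [same arc TF]
3. ∠FDL = 76°  [△FDL]
4. ∠LDY = 104°  [linear pair at D on YF]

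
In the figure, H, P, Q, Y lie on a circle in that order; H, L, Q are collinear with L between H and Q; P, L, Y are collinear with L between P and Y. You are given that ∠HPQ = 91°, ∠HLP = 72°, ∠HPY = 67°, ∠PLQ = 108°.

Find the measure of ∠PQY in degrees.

∠PQY = 115°

1. ∠HYQ = 89°  [cyclic HPQY, opposite ∠P+∠Y]
2. ∠QLY = 72°  [vertical angles at L]
3. ∠HQY = 67°  [same arc HY]
4. ∠QHY = 24°  [△HQY]
5. ∠PYQ = 41°  [△QLY]
6. ∠QPY = 24°  [same arc QY]
7. ∠PQY = 115°  [△PQY]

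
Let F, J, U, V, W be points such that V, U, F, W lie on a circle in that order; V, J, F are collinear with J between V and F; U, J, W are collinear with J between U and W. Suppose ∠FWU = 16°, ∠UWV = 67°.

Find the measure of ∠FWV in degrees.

1. ∠FVU = 16°  [same arc UF]
2. ∠UFV = 67°  [same arc VU]
3. ∠FUV = 97°  [△VUF]
4. ∠FWV = 83°  [cyclic VUFW, opposite ∠U+∠W]

∠FWV = 83°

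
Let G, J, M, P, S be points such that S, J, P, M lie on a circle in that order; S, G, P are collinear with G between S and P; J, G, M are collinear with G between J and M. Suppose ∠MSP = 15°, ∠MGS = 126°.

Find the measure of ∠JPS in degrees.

1. ∠MJP = 15°  [same arc PM]
2. ∠JGP = 126°  [vertical angles at G]
3. ∠JPS = 39°  [△JGP]

∠JPS = 39°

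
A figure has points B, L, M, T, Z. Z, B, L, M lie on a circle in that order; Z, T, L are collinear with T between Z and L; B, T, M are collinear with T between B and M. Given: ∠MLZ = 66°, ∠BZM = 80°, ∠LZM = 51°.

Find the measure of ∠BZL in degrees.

∠BZL = 29°

1. ∠MBZ = 66°  [same arc ZM]
2. ∠LMZ = 63°  [△ZLM]
3. ∠BMZ = 34°  [△ZBM]
4. ∠LBZ = 117°  [cyclic ZBLM, opposite ∠B+∠M]
5. ∠BLZ = 34°  [same arc ZB]
6. ∠BZL = 29°  [△ZBL]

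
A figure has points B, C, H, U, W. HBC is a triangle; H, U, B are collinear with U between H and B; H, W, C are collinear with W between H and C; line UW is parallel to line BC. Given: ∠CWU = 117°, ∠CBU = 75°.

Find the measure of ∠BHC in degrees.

∠BHC = 42°

1. ∠HWU = 63°  [linear pair at W on HC]
2. ∠CBH = 75°  [U on ray BH]
3. ∠BCH = 63°  [UW∥BC, corresponding at W]
4. ∠BHC = 42°  [△HBC]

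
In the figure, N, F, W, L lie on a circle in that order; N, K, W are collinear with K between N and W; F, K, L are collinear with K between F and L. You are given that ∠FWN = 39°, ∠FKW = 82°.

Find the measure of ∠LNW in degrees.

1. ∠FLN = 39°  [same arc NF]
2. ∠LKN = 82°  [vertical angles at K]
3. ∠LNW = 59°  [△NKL]

∠LNW = 59°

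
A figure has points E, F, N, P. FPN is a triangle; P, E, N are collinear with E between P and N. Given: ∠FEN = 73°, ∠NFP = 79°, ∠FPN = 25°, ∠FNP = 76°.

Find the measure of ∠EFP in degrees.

∠EFP = 48°

1. ∠FEP = 107°  [linear pair at E on PN]
2. ∠EPF = 25°  [E on ray PN]
3. ∠EFP = 48°  [△FPE]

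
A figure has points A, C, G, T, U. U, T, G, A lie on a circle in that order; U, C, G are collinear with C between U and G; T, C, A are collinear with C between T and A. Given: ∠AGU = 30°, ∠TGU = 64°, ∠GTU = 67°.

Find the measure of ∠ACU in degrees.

1. ∠TAU = 64°  [same arc UT]
2. ∠GAU = 113°  [cyclic UTGA, opposite ∠T+∠A]
3. ∠AUG = 37°  [△UGA]
4. ∠ACU = 79°  [△UCA]

∠ACU = 79°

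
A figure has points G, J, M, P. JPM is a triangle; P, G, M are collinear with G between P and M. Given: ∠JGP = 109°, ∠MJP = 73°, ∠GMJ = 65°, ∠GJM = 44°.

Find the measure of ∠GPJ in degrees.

∠GPJ = 42°

1. ∠JMP = 65°  [G on ray MP]
2. ∠JPM = 42°  [△JPM]
3. ∠GPJ = 42°  [G on ray PM]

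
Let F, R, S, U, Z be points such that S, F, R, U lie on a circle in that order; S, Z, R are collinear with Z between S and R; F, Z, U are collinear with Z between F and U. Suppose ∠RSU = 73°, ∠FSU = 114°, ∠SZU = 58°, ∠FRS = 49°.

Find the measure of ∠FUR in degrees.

1. ∠RFU = 73°  [same arc RU]
2. ∠FRU = 66°  [cyclic SFRU, opposite ∠S+∠R]
3. ∠FUR = 41°  [△FRU]

∠FUR = 41°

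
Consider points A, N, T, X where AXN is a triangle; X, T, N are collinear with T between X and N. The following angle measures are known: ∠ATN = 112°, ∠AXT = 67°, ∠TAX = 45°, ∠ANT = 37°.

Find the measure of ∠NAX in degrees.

1. ∠AXN = 67°  [T on ray XN]
2. ∠ANX = 37°  [T on ray NX]
3. ∠NAX = 76°  [△AXN]

∠NAX = 76°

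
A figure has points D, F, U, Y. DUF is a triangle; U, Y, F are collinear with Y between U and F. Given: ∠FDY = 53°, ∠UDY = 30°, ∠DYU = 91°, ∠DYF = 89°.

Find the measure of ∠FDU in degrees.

1. ∠DFY = 38°  [△DYF]
2. ∠DUY = 59°  [△DUY]
3. ∠DFU = 38°  [Y on ray FU]
4. ∠DUF = 59°  [Y on ray UF]
5. ∠FDU = 83°  [△DUF]

∠FDU = 83°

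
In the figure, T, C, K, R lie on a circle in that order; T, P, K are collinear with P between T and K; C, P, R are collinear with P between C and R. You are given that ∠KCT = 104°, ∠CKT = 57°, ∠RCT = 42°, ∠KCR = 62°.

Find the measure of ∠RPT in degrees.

1. ∠CRT = 57°  [same arc TC]
2. ∠KTR = 62°  [same arc KR]
3. ∠RPT = 61°  [△TPR]

∠RPT = 61°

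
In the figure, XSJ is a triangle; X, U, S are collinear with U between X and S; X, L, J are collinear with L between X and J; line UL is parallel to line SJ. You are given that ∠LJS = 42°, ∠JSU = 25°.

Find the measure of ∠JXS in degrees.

∠JXS = 113°

1. ∠SJX = 42°  [L on ray JX]
2. ∠JSX = 25°  [U on ray SX]
3. ∠JXS = 113°  [△XSJ]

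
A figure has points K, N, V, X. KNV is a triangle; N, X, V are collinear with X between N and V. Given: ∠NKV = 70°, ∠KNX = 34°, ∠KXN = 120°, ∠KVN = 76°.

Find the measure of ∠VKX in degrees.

∠VKX = 44°

1. ∠KXV = 60°  [linear pair at X on NV]
2. ∠KVX = 76°  [X on ray VN]
3. ∠VKX = 44°  [△KXV]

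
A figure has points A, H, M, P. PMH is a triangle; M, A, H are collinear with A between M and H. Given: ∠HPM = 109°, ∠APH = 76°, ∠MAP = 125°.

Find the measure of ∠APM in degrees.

1. ∠HAP = 55°  [linear pair at A on MH]
2. ∠AHP = 49°  [△PAH]
3. ∠MHP = 49°  [A on ray HM]
4. ∠HMP = 22°  [△PMH]
5. ∠AMP = 22°  [A on ray MH]
6. ∠APM = 33°  [△PMA]

∠APM = 33°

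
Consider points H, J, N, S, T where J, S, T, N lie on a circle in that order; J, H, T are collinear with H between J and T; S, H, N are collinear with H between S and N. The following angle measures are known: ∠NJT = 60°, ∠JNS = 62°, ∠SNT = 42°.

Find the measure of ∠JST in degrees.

1. ∠JTS = 62°  [same arc JS]
2. ∠SJT = 42°  [same arc ST]
3. ∠JST = 76°  [△JST]

∠JST = 76°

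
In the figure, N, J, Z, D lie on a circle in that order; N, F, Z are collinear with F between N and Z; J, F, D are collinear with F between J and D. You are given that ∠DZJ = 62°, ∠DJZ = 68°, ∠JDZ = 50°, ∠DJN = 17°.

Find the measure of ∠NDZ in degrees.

1. ∠DNZ = 68°  [same arc ZD]
2. ∠DZN = 17°  [same arc ND]
3. ∠NDZ = 95°  [△NZD]

∠NDZ = 95°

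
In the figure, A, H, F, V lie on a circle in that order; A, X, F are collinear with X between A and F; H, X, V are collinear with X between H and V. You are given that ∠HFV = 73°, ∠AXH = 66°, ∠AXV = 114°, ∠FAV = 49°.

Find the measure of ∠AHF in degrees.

1. ∠HAV = 107°  [cyclic AHFV, opposite ∠A+∠F]
2. ∠FXH = 114°  [linear pair at X on AF]
3. ∠AVH = 17°  [△AXV]
4. ∠FHV = 49°  [same arc FV]
5. ∠AHV = 56°  [△AHV]
6. ∠AFH = 17°  [△HXF]
7. ∠FAH = 58°  [△AXH]
8. ∠AHF = 105°  [△AHF]

∠AHF = 105°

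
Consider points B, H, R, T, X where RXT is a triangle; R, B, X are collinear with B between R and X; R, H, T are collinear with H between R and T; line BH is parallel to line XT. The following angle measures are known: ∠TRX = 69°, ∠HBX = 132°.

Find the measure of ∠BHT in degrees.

1. ∠BRH = 69°  [B on RX, H on RT]
2. ∠HBR = 48°  [linear pair at B on RX]
3. ∠BHR = 63°  [△RBH]
4. ∠BHT = 117°  [linear pair at H on RT]

∠BHT = 117°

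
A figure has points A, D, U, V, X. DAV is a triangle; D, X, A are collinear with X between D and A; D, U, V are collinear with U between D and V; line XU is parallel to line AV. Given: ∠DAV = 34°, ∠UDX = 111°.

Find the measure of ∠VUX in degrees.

∠VUX = 145°

1. ∠DXU = 34°  [XU∥AV, corresponding at X]
2. ∠DUX = 35°  [△DXU]
3. ∠VUX = 145°  [linear pair at U on DV]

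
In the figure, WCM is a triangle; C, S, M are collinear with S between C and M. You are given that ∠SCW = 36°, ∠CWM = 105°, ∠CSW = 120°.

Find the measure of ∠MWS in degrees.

1. ∠MCW = 36°  [S on ray CM]
2. ∠CMW = 39°  [△WCM]
3. ∠MSW = 60°  [linear pair at S on CM]
4. ∠SMW = 39°  [S on ray MC]
5. ∠MWS = 81°  [△WSM]

∠MWS = 81°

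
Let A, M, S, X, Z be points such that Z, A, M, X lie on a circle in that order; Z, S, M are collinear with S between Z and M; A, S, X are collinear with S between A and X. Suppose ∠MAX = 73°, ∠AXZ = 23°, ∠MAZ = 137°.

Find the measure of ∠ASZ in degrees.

1. ∠AMZ = 23°  [same arc ZA]
2. ∠ASM = 84°  [△ASM]
3. ∠ASZ = 96°  [linear pair at S on ZM]

∠ASZ = 96°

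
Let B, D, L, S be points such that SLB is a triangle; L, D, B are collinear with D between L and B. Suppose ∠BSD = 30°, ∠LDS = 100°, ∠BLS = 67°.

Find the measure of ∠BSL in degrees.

∠BSL = 43°

1. ∠BDS = 80°  [linear pair at D on LB]
2. ∠DBS = 70°  [△SDB]
3. ∠LBS = 70°  [D on ray BL]
4. ∠BSL = 43°  [△SLB]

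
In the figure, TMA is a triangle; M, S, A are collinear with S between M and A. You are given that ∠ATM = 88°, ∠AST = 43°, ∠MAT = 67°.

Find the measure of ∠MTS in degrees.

∠MTS = 18°

1. ∠AMT = 25°  [△TMA]
2. ∠MST = 137°  [linear pair at S on MA]
3. ∠SMT = 25°  [S on ray MA]
4. ∠MTS = 18°  [△TMS]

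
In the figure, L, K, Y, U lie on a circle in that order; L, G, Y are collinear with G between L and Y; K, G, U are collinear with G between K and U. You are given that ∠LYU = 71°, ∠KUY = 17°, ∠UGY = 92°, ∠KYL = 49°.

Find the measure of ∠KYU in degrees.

1. ∠LKU = 71°  [same arc LU]
2. ∠KUL = 49°  [same arc LK]
3. ∠KLU = 60°  [△LKU]
4. ∠KYU = 120°  [cyclic LKYU, opposite ∠L+∠Y]

∠KYU = 120°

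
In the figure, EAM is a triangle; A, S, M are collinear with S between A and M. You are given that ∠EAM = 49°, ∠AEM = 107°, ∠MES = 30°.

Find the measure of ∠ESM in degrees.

∠ESM = 126°

1. ∠AME = 24°  [△EAM]
2. ∠EMS = 24°  [S on ray MA]
3. ∠ESM = 126°  [△ESM]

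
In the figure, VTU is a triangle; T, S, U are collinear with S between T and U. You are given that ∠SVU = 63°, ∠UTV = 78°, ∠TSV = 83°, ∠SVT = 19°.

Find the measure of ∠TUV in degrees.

∠TUV = 20°

1. ∠USV = 97°  [linear pair at S on TU]
2. ∠SUV = 20°  [△VSU]
3. ∠TUV = 20°  [S on ray UT]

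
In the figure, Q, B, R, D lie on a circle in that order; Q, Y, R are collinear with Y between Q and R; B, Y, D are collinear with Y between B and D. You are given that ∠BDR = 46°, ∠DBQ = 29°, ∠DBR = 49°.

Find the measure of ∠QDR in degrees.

1. ∠DRQ = 29°  [same arc QD]
2. ∠DQR = 49°  [same arc RD]
3. ∠QDR = 102°  [△QRD]

∠QDR = 102°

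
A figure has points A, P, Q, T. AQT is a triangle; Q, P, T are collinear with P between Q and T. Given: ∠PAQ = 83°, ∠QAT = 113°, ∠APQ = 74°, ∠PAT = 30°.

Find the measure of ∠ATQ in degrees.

∠ATQ = 44°

1. ∠APT = 106°  [linear pair at P on QT]
2. ∠ATP = 44°  [△APT]
3. ∠ATQ = 44°  [P on ray TQ]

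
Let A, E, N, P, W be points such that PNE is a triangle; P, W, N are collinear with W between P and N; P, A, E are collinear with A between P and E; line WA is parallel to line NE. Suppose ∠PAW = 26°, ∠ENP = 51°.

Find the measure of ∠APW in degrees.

∠APW = 103°

1. ∠NEP = 26°  [WA∥NE, corresponding at A]
2. ∠EPN = 103°  [△PNE]
3. ∠APW = 103°  [W on PN, A on PE]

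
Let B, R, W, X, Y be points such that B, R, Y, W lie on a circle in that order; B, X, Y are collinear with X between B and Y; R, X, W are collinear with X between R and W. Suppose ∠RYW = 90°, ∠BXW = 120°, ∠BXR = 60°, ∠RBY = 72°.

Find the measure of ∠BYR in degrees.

1. ∠RBW = 90°  [cyclic BRYW, opposite ∠B+∠Y]
2. ∠BRW = 48°  [△BXR]
3. ∠BWR = 42°  [△BRW]
4. ∠BYR = 42°  [same arc BR]

∠BYR = 42°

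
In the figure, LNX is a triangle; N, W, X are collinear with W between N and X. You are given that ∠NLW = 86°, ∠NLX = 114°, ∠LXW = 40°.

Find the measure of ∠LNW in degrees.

1. ∠LXN = 40°  [W on ray XN]
2. ∠LNX = 26°  [△LNX]
3. ∠LNW = 26°  [W on ray NX]

∠LNW = 26°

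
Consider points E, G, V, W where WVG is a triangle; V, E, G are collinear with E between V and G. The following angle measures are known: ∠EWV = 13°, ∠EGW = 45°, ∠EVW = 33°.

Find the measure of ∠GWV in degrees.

∠GWV = 102°

1. ∠VGW = 45°  [E on ray GV]
2. ∠GVW = 33°  [E on ray VG]
3. ∠GWV = 102°  [△WVG]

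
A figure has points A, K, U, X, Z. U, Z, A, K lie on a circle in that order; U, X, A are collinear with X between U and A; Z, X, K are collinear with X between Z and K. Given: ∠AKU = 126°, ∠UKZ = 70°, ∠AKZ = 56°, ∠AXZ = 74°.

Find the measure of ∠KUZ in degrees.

1. ∠AUZ = 56°  [same arc ZA]
2. ∠UXZ = 106°  [linear pair at X on UA]
3. ∠KZU = 18°  [△UXZ]
4. ∠KUZ = 92°  [△UZK]

∠KUZ = 92°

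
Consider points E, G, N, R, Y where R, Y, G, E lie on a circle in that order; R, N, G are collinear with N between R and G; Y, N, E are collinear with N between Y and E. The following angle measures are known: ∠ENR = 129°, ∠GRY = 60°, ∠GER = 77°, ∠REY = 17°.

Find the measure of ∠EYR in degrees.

∠EYR = 69°

1. ∠ERG = 34°  [△RNE]
2. ∠EGR = 69°  [△RGE]
3. ∠EYR = 69°  [same arc RE]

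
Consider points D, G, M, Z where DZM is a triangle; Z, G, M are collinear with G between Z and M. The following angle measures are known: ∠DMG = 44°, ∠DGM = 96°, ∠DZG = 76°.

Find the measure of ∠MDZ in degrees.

1. ∠DMZ = 44°  [G on ray MZ]
2. ∠DZM = 76°  [G on ray ZM]
3. ∠MDZ = 60°  [△DZM]

∠MDZ = 60°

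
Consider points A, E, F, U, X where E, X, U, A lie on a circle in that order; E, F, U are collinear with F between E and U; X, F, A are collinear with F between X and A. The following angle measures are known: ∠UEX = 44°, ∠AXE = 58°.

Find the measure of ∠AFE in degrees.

1. ∠UAX = 44°  [same arc XU]
2. ∠AUE = 58°  [same arc EA]
3. ∠AFU = 78°  [△UFA]
4. ∠AFE = 102°  [linear pair at F on EU]

∠AFE = 102°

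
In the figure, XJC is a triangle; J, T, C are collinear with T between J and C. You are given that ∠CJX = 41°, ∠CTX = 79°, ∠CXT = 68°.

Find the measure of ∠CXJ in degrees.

1. ∠TCX = 33°  [△XTC]
2. ∠JCX = 33°  [T on ray CJ]
3. ∠CXJ = 106°  [△XJC]

∠CXJ = 106°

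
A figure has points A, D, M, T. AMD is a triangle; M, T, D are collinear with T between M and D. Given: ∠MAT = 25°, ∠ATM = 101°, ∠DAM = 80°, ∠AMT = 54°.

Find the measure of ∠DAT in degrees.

∠DAT = 55°

1. ∠ATD = 79°  [linear pair at T on MD]
2. ∠AMD = 54°  [T on ray MD]
3. ∠ADM = 46°  [△AMD]
4. ∠ADT = 46°  [T on ray DM]
5. ∠DAT = 55°  [△ATD]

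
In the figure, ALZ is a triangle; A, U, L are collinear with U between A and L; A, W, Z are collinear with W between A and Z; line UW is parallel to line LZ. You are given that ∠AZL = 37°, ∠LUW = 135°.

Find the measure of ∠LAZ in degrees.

∠LAZ = 98°

1. ∠AWU = 37°  [UW∥LZ, corresponding at W]
2. ∠AUW = 45°  [linear pair at U on AL]
3. ∠UAW = 98°  [△AUW]
4. ∠LAZ = 98°  [U on AL, W on AZ]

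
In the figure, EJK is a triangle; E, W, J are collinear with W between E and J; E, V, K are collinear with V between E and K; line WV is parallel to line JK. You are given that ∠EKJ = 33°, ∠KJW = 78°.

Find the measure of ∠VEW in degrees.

∠VEW = 69°

1. ∠EJK = 78°  [W on ray JE]
2. ∠JEK = 69°  [△EJK]
3. ∠VEW = 69°  [W on EJ, V on EK]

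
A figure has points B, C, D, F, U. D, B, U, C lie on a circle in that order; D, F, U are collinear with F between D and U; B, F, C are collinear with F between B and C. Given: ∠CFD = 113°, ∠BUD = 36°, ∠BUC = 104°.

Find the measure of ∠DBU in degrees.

1. ∠BFU = 113°  [vertical angles at F]
2. ∠CBU = 31°  [△BFU]
3. ∠BCU = 45°  [△BUC]
4. ∠BDU = 45°  [same arc BU]
5. ∠DBU = 99°  [△DBU]

∠DBU = 99°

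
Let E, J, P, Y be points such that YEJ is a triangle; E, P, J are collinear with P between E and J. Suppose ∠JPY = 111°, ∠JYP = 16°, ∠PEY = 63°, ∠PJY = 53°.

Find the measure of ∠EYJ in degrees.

1. ∠JEY = 63°  [P on ray EJ]
2. ∠EJY = 53°  [P on ray JE]
3. ∠EYJ = 64°  [△YEJ]

∠EYJ = 64°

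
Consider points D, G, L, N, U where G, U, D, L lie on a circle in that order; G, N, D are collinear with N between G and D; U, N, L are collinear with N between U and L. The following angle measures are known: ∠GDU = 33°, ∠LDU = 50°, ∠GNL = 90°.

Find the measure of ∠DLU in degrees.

1. ∠DNU = 90°  [vertical angles at N]
2. ∠DUL = 57°  [△UND]
3. ∠DLU = 73°  [△UDL]

∠DLU = 73°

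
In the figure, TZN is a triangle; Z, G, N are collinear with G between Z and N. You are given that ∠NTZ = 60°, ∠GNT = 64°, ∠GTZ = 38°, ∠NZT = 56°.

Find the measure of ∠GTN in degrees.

∠GTN = 22°

1. ∠GZT = 56°  [G on ray ZN]
2. ∠TGZ = 86°  [△TZG]
3. ∠NGT = 94°  [linear pair at G on ZN]
4. ∠GTN = 22°  [△TGN]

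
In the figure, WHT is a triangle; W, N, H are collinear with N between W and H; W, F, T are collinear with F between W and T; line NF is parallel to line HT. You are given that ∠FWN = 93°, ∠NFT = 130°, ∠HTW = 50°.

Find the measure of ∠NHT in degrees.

∠NHT = 37°

1. ∠HWT = 93°  [N on WH, F on WT]
2. ∠THW = 37°  [△WHT]
3. ∠NHT = 37°  [N on ray HW]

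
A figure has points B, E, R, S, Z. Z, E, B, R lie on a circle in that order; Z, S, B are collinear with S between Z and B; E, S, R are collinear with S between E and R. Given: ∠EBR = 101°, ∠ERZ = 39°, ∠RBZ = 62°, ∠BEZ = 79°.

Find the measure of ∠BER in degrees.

∠BER = 17°

1. ∠BRZ = 101°  [cyclic ZEBR, opposite ∠E+∠R]
2. ∠BZR = 17°  [△ZBR]
3. ∠BER = 17°  [same arc BR]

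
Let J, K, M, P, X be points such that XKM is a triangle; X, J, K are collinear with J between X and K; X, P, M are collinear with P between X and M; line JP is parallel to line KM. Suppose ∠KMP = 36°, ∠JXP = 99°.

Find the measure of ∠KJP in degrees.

1. ∠KMX = 36°  [P on ray MX]
2. ∠KXM = 99°  [J on XK, P on XM]
3. ∠MKX = 45°  [△XKM]
4. ∠PJX = 45°  [JP∥KM, corresponding at J]
5. ∠KJP = 135°  [linear pair at J on XK]

∠KJP = 135°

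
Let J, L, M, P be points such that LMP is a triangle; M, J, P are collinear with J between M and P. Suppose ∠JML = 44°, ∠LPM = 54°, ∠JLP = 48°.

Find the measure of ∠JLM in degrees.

1. ∠JPL = 54°  [J on ray PM]
2. ∠LJP = 78°  [△LJP]
3. ∠LJM = 102°  [linear pair at J on MP]
4. ∠JLM = 34°  [△LMJ]

∠JLM = 34°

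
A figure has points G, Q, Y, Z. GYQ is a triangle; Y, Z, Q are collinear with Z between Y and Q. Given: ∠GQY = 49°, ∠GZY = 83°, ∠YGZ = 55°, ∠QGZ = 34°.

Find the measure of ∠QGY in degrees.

1. ∠GYZ = 42°  [△GYZ]
2. ∠GYQ = 42°  [Z on ray YQ]
3. ∠QGY = 89°  [△GYQ]

∠QGY = 89°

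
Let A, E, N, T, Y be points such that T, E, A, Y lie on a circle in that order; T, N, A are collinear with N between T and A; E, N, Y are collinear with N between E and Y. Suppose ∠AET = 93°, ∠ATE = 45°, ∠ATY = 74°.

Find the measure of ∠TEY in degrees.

∠TEY = 19°

1. ∠AYT = 87°  [cyclic TEAY, opposite ∠E+∠Y]
2. ∠TAY = 19°  [△TAY]
3. ∠TEY = 19°  [same arc TY]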